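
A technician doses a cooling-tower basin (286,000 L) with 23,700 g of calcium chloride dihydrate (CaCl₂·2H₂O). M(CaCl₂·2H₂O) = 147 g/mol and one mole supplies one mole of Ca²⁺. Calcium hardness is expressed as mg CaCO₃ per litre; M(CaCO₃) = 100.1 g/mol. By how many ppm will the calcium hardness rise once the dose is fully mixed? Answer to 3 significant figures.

Moles of Ca²⁺: 23,700 g ÷ 147 g/mol = 161.2 mol.
As CaCO₃: 161.2 mol × 100.1 g/mol = 16,140 g.
Rise: 16,140 g / 286,000 L × 1000 = 56.43 mg/L.

56.4 ppm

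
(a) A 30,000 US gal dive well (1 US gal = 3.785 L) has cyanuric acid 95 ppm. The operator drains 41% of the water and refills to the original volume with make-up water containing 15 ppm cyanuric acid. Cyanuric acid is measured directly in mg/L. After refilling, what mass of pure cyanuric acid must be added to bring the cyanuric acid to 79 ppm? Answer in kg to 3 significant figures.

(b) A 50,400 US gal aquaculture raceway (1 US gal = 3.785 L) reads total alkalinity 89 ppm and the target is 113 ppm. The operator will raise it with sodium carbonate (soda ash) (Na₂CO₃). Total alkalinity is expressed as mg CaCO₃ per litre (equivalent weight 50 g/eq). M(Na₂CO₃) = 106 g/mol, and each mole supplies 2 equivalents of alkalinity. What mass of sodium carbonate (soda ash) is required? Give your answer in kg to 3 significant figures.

(a) Volume: 30,000 US gal × 3.785 L/gal = 113,550 L.
(a) After draining 41% and refilling: 95 × 0.59 + 15 × 0.41 = 62.2 ppm.
(a) Deficit to target: 79 − 62.2 = 16.8 mg/L.
(a) Mass: 16.8 mg/L × 113,550 L = 1908 g cyanuric acid.

(b) Volume: 50,400 US gal × 3.785 L/gal = 190,764 L.
(b) Alkalinity to add: (113 − 89) = 24 mg/L as CaCO₃ × 190,764 L = 4578 g as CaCO₃.
(b) Equivalents: 4578 g ÷ 50 g/eq = 91.57 eq.
(b) Each mole of Na₂CO₃ supplies 2 eq, so 91.57 / 2 = 45.78 mol.
(b) Mass: 45.78 mol × 106 g/mol = 4853 g.

(a) 1.91 kg; (b) 4.85 kg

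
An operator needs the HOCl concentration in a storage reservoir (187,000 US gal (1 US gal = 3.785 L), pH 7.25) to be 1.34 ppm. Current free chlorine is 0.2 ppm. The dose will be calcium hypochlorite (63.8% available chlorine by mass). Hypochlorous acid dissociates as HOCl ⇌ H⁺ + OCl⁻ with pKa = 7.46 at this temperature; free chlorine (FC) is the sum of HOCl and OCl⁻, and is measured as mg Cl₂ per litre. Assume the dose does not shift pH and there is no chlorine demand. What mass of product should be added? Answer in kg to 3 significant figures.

2.18 kg

Volume: 187,000 US gal × 3.785 L/gal = 707,795 L.
[OCl⁻]/[HOCl] = 10^(pH − pKa) = 10^(7.25 − 7.46) = 0.6166; fraction as HOCl = 1/(1 + 0.6166) = 0.6186.
Free chlorine required for 1.34 ppm HOCl: 1.34 / 0.6186 = 2.166 ppm.
FC to add: 2.166 − 0.2 = 1.966 mg/L as Cl₂.
Cl₂ equivalent: 1.966 mg/L × 707,795 L = 1392 g.
Product at 63.8% available Cl: 1392 / 0.638 = 2181 g.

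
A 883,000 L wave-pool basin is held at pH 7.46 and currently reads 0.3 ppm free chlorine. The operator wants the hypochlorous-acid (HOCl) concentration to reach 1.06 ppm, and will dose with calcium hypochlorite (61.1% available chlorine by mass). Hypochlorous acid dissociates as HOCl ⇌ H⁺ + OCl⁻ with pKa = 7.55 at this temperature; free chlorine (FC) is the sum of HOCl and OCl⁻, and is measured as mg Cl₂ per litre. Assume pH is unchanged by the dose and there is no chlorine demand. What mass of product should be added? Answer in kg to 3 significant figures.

2.34 kg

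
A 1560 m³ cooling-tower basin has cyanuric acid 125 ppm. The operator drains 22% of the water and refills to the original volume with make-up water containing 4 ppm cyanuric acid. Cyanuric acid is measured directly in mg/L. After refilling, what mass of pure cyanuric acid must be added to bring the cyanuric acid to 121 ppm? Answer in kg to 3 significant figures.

Volume: 1560 m³ = 1,560,000 L.
After draining 22% and refilling: 125 × 0.78 + 4 × 0.22 = 98.38 ppm.
Deficit to target: 121 − 98.38 = 22.62 mg/L.
Mass: 22.62 mg/L × 1,560,000 L = 35,290 g cyanuric acid.

35.3 kg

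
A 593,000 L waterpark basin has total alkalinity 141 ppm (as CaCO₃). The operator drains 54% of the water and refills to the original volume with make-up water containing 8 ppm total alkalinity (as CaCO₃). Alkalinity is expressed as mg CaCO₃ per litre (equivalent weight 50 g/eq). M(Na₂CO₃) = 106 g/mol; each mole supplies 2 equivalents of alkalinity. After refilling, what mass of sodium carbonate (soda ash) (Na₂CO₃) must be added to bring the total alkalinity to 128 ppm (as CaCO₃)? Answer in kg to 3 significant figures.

After draining 54% and refilling: 141 × 0.46 + 8 × 0.54 = 69.18 ppm.
Deficit to target: 128 − 69.18 = 58.82 mg/L.
As CaCO₃: 58.82 mg/L × 593,000 L = 34,880 g; ÷ 50 g/eq ÷ 2 = 348.8 mol Na₂CO₃.
Mass: 348.8 × 106 = 36,970 g.

37.0 kg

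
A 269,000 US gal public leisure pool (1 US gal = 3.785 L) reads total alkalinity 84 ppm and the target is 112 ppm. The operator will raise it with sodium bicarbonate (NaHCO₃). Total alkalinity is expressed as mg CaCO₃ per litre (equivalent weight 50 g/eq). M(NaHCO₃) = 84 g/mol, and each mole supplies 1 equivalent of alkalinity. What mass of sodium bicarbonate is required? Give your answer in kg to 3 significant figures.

47.9 kg

Volume: 269,000 US gal × 3.785 L/gal = 1,018,165 L.
Alkalinity to add: (112 − 84) = 28 mg/L as CaCO₃ × 1,018,165 L = 28,510 g as CaCO₃.
Equivalents: 28,510 g ÷ 50 g/eq = 570.2 eq.
NaHCO₃ supplies 1 eq per mole → 570.2 mol.
Mass: 570.2 mol × 84 g/mol = 47,890 g.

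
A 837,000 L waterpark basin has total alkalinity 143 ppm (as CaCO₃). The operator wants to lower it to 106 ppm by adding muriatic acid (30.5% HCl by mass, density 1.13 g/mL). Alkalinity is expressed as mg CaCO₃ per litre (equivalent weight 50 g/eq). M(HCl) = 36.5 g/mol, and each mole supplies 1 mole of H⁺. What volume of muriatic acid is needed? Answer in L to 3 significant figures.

65.6 L

Alkalinity to neutralize: (143 − 106) = 37 mg/L as CaCO₃ × 837,000 L = 30,970 g as CaCO₃.
Equivalents of H⁺ required: 30,970 ÷ 50 g/eq = 619.4 eq = 619.4 mol HCl.
Mass of HCl: 619.4 × 36.5 = 22,610 g.
Mass of 30.5% solution: 22,610 / 0.305 = 74,120 g.
Volume: 74,120 g ÷ 1.13 g/mL = 65,600 mL.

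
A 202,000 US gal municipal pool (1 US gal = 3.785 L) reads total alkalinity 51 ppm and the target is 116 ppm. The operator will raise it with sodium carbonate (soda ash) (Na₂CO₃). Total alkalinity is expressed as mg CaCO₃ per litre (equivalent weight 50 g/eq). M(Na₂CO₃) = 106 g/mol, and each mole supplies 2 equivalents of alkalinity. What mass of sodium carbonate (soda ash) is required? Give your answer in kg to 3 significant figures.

52.7 kg

Volume: 202,000 US gal × 3.785 L/gal = 764,570 L.
Alkalinity to add: (116 − 51) = 65 mg/L as CaCO₃ × 764,570 L = 49,700 g as CaCO₃.
Equivalents: 49,700 g ÷ 50 g/eq = 993.9 eq.
Each mole of Na₂CO₃ supplies 2 eq, so 993.9 / 2 = 497 mol.
Mass: 497 mol × 106 g/mol = 52,680 g.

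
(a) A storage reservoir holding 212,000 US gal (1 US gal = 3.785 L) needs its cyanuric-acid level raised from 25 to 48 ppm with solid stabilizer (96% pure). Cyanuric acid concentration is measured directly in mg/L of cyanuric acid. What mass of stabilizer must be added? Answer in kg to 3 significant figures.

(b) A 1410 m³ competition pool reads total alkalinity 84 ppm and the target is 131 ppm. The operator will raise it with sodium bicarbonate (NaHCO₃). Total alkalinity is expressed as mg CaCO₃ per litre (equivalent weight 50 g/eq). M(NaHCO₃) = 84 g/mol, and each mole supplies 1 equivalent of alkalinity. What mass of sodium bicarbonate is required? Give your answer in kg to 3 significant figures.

(a) Volume: 212,000 US gal × 3.785 L/gal = 802,420 L.
(a) CYA to add: (48 − 25) = 23 mg/L × 802,420 L = 18,460 g cyanuric acid.
(a) At 96% purity: 18,460 / 0.96 = 19,220 g product.

(b) Volume: 1410 m³ = 1,410,000 L.
(b) Alkalinity to add: (131 − 84) = 47 mg/L as CaCO₃ × 1,410,000 L = 66,270 g as CaCO₃.
(b) Equivalents: 66,270 g ÷ 50 g/eq = 1325 eq.
(b) NaHCO₃ supplies 1 eq per mole → 1325 mol.
(b) Mass: 1325 mol × 84 g/mol = 111,300 g.

(a) 19.2 kg; (b) 111 kg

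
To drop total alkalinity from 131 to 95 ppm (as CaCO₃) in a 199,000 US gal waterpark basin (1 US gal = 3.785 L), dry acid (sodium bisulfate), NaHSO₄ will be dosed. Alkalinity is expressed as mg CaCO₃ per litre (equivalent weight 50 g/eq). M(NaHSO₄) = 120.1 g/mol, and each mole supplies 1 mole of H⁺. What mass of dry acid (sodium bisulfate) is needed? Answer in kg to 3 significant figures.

65.1 kg

Volume: 199,000 US gal × 3.785 L/gal = 753,215 L.
Alkalinity to neutralize: (131 − 95) = 36 mg/L as CaCO₃ × 753,215 L = 27,120 g as CaCO₃.
Equivalents of H⁺ required: 27,120 ÷ 50 g/eq = 542.3 eq = 542.3 mol NaHSO₄.
Mass of NaHSO₄: 542.3 × 120.1 = 65,130 g.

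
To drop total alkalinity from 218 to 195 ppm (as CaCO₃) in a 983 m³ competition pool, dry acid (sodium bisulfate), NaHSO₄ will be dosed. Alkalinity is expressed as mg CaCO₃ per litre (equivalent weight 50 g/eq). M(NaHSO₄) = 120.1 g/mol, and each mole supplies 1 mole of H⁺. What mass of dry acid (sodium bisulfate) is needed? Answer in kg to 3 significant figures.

Volume: 983 m³ = 983,000 L.
Alkalinity to neutralize: (218 − 195) = 23 mg/L as CaCO₃ × 983,000 L = 22,610 g as CaCO₃.
Equivalents of H⁺ required: 22,610 ÷ 50 g/eq = 452.2 eq = 452.2 mol NaHSO₄.
Mass of NaHSO₄: 452.2 × 120.1 = 54,310 g.

54.3 kg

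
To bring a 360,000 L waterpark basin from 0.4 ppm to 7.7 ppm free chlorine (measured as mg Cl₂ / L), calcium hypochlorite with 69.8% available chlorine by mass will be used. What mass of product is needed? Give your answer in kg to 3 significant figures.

3.77 kg

Chlorine deficit: 7.7 − 0.4 = 7.3 ppm = 7.3 mg/L as Cl₂.
Cl₂ equivalent needed: 7.3 mg/L × 360,000 L = 2,628,000 mg = 2628 g.
Product at 69.8% available chlorine: 2628 / 0.698 = 3765 g.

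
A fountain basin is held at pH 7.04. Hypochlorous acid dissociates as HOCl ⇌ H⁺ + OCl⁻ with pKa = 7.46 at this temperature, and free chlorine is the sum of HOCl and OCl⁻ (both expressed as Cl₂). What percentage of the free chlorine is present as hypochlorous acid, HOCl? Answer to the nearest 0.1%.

[OCl⁻]/[HOCl] = 10^(pH − pKa) = 10^(7.04 − 7.46) = 10^-0.42 = 0.3802.
Fraction as HOCl = 1 / (1 + 0.3802) = 0.7245.

72.5%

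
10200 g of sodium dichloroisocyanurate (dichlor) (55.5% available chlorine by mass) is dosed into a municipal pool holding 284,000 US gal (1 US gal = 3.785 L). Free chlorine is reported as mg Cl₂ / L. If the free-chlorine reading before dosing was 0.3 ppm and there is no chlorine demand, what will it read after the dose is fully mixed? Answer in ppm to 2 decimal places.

Volume: 284,000 US gal × 3.785 L/gal = 1,074,940 L.
Available chlorine delivered: 10,200 g × 0.555 = 5661 g as Cl₂.
Concentration rise: 5661 g / 1,074,940 L = 5.266 mg/L = 5.27 ppm.
Final FC: 0.3 + 5.27 = 5.57 ppm.

5.57 ppm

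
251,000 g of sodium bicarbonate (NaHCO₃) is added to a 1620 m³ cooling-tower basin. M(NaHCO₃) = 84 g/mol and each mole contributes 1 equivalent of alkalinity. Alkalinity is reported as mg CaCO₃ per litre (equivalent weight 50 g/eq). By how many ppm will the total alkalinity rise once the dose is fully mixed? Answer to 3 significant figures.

92.2 ppm

Volume: 1620 m³ = 1,620,000 L.
Moles of NaHCO₃: 251,000 g ÷ 84 g/mol = 2988 mol → 2988 eq of alkalinity.
As CaCO₃: 2988 eq × 50 g/eq = 149,400 g.
Rise: 149,400 g / 1,620,000 L × 1000 = 92.23 mg/L.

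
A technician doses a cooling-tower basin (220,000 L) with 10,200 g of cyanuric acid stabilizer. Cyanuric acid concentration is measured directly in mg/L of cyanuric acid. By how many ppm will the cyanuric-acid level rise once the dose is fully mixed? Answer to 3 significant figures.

46.4 ppm

Rise: 10,200 g / 220,000 L × 1000 = 46.36 mg/L.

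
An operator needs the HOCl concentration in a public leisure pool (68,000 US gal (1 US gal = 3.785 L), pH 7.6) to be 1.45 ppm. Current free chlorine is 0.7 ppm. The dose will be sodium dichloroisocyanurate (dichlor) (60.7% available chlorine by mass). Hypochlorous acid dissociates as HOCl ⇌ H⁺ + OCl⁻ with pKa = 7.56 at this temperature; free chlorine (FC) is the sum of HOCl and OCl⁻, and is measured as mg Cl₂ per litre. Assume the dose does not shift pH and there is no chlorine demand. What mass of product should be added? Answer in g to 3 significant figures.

992 g

Volume: 68,000 US gal × 3.785 L/gal = 257,380 L.
[OCl⁻]/[HOCl] = 10^(pH − pKa) = 10^(7.6 − 7.56) = 1.096; fraction as HOCl = 1/(1 + 1.096) = 0.477.
Free chlorine required for 1.45 ppm HOCl: 1.45 / 0.477 = 3.04 ppm.
FC to add: 3.04 − 0.7 = 2.34 mg/L as Cl₂.
Cl₂ equivalent: 2.34 mg/L × 257,380 L = 602.2 g.
Product at 60.7% available Cl: 602.2 / 0.607 = 992.2 g.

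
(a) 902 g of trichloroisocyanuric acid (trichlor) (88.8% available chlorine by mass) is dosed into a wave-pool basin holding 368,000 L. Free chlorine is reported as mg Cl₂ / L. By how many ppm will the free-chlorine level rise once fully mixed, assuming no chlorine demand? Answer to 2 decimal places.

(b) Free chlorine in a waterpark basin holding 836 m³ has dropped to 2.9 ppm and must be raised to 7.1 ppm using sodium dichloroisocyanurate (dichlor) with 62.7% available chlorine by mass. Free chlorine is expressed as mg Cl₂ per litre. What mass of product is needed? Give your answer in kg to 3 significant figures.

(a) 2.18 ppm; (b) 5.60 kg

(a) Available chlorine delivered: 902 g × 0.888 = 801 g as Cl₂.
(a) Concentration rise: 801 g / 368,000 L = 2.177 mg/L = 2.18 ppm.

(b) Volume: 836 m³ = 836,000 L.
(b) Chlorine deficit: 7.1 − 2.9 = 4.2 ppm = 4.2 mg/L as Cl₂.
(b) Cl₂ equivalent needed: 4.2 mg/L × 836,000 L = 3,511,000 mg = 3511 g.
(b) Product at 62.7% available chlorine: 3511 / 0.627 = 5600 g.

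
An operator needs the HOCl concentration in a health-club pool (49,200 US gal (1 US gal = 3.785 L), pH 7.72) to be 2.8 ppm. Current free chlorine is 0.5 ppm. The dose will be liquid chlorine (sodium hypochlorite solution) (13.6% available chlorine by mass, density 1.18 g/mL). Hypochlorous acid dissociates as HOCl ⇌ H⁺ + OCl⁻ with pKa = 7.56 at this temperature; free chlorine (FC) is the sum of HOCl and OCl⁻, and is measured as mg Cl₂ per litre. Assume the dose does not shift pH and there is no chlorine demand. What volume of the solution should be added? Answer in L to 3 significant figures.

7.37 L

Volume: 49,200 US gal × 3.785 L/gal = 186,222 L.
[OCl⁻]/[HOCl] = 10^(pH − pKa) = 10^(7.72 − 7.56) = 1.445; fraction as HOCl = 1/(1 + 1.445) = 0.4089.
Free chlorine required for 2.8 ppm HOCl: 2.8 / 0.4089 = 6.847 ppm.
FC to add: 6.847 − 0.5 = 6.347 mg/L as Cl₂.
Cl₂ equivalent: 6.347 mg/L × 186,222 L = 1182 g.
Product at 13.6% available Cl: 1182 / 0.136 = 8691 g.
Volume: 8691 g ÷ 1.18 g/mL = 7365 mL.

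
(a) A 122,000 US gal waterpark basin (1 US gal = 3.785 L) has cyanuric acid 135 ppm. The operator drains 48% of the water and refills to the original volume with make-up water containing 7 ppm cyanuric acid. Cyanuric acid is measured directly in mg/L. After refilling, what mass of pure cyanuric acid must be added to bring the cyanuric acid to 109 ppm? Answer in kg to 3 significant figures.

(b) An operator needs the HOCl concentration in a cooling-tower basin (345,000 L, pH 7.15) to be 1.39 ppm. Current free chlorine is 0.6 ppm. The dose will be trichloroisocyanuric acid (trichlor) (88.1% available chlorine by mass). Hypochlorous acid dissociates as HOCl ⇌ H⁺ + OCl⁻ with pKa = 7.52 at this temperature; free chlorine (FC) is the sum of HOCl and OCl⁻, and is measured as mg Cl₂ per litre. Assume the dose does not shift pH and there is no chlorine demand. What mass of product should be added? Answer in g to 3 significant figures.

(a) 16.4 kg; (b) 542 g

(a) Volume: 122,000 US gal × 3.785 L/gal = 461,770 L.
(a) After draining 48% and refilling: 135 × 0.52 + 7 × 0.48 = 73.56 ppm.
(a) Deficit to target: 109 − 73.56 = 35.44 mg/L.
(a) Mass: 35.44 mg/L × 461,770 L = 16,370 g cyanuric acid.

(b) [OCl⁻]/[HOCl] = 10^(pH − pKa) = 10^(7.15 − 7.52) = 0.4266; fraction as HOCl = 1/(1 + 0.4266) = 0.701.
(b) Free chlorine required for 1.39 ppm HOCl: 1.39 / 0.701 = 1.983 ppm.
(b) FC to add: 1.983 − 0.6 = 1.383 mg/L as Cl₂.
(b) Cl₂ equivalent: 1.383 mg/L × 345,000 L = 477.1 g.
(b) Product at 88.1% available Cl: 477.1 / 0.881 = 541.6 g.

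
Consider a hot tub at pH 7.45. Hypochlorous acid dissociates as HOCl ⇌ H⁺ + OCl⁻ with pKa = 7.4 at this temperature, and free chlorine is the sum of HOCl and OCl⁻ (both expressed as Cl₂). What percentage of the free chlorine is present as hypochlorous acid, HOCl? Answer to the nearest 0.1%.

47.1%

[OCl⁻]/[HOCl] = 10^(pH − pKa) = 10^(7.45 − 7.4) = 10^0.05 = 1.122.
Fraction as HOCl = 1 / (1 + 1.122) = 0.4712.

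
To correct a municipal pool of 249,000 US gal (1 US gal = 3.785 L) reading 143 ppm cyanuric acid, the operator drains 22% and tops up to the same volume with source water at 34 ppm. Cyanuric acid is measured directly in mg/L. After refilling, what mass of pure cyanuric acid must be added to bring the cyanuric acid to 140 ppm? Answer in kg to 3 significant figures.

19.8 kg

Volume: 249,000 US gal × 3.785 L/gal = 942,465 L.
After draining 22% and refilling: 143 × 0.78 + 34 × 0.22 = 119.02 ppm.
Deficit to target: 140 − 119.02 = 20.98 mg/L.
Mass: 20.98 mg/L × 942,465 L = 19,770 g cyanuric acid.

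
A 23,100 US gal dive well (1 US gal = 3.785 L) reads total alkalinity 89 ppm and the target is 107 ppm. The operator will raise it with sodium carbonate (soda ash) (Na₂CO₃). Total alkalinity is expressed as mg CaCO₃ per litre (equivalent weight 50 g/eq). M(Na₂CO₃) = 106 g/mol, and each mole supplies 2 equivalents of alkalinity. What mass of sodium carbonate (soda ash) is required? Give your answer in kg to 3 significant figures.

1.67 kg

Volume: 23,100 US gal × 3.785 L/gal = 87,434 L.
Alkalinity to add: (107 − 89) = 18 mg/L as CaCO₃ × 87,434 L = 1574 g as CaCO₃.
Equivalents: 1574 g ÷ 50 g/eq = 31.48 eq.
Each mole of Na₂CO₃ supplies 2 eq, so 31.48 / 2 = 15.74 mol.
Mass: 15.74 mol × 106 g/mol = 1668 g.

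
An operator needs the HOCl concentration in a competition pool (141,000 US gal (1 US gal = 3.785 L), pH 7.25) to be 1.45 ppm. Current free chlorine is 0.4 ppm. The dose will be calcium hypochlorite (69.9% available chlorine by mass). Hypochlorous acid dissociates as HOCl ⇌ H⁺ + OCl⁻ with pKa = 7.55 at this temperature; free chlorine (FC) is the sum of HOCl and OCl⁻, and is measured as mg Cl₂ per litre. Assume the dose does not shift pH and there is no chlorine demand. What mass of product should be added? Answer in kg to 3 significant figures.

1.36 kg

Volume: 141,000 US gal × 3.785 L/gal = 533,685 L.
[OCl⁻]/[HOCl] = 10^(pH − pKa) = 10^(7.25 − 7.55) = 0.5012; fraction as HOCl = 1/(1 + 0.5012) = 0.6661.
Free chlorine required for 1.45 ppm HOCl: 1.45 / 0.6661 = 2.177 ppm.
FC to add: 2.177 − 0.4 = 1.777 mg/L as Cl₂.
Cl₂ equivalent: 1.777 mg/L × 533,685 L = 948.2 g.
Product at 69.9% available Cl: 948.2 / 0.699 = 1357 g.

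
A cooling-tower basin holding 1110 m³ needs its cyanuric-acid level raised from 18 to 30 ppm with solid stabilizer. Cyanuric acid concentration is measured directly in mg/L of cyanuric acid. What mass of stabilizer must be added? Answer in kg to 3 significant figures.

13.3 kg

Volume: 1110 m³ = 1,110,000 L.
CYA to add: (30 − 18) = 12 mg/L × 1,110,000 L = 13,320 g cyanuric acid.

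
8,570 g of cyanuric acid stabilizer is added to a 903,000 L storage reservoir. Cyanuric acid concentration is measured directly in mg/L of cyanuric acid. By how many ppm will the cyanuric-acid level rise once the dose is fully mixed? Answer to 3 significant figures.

9.49 ppm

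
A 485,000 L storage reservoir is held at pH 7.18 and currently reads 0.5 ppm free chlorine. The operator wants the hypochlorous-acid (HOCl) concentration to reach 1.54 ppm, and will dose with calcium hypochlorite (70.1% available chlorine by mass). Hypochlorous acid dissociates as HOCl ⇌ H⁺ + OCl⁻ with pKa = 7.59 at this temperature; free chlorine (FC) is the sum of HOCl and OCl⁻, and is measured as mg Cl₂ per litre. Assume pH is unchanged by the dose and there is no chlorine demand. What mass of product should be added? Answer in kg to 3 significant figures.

1.13 kg

[OCl⁻]/[HOCl] = 10^(pH − pKa) = 10^(7.18 − 7.59) = 0.389; fraction as HOCl = 1/(1 + 0.389) = 0.7199.
Free chlorine required for 1.54 ppm HOCl: 1.54 / 0.7199 = 2.139 ppm.
FC to add: 2.139 − 0.5 = 1.639 mg/L as Cl₂.
Cl₂ equivalent: 1.639 mg/L × 485,000 L = 795 g.
Product at 70.1% available Cl: 795 / 0.701 = 1134 g.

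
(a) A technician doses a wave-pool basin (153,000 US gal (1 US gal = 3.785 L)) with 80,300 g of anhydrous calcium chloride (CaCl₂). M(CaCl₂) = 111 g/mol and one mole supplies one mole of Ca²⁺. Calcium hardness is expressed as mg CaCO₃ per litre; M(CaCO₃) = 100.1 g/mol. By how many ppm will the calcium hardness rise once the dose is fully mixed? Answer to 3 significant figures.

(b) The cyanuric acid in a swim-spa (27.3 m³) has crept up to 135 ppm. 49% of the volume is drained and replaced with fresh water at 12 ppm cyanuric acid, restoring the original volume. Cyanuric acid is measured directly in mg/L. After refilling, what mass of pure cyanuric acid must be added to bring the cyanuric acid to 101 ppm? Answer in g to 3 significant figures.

(a) Volume: 153,000 US gal × 3.785 L/gal = 579,105 L.
(a) Moles of Ca²⁺: 80,300 g ÷ 111 g/mol = 723.4 mol.
(a) As CaCO₃: 723.4 mol × 100.1 g/mol = 72,410 g.
(a) Rise: 72,410 g / 579,105 L × 1000 = 125 mg/L.

(b) Volume: 27.3 m³ = 27,300 L.
(b) After draining 49% and refilling: 135 × 0.51 + 12 × 0.49 = 74.73 ppm.
(b) Deficit to target: 101 − 74.73 = 26.27 mg/L.
(b) Mass: 26.27 mg/L × 27,300 L = 717.2 g cyanuric acid.

(a) 125 ppm; (b) 717 g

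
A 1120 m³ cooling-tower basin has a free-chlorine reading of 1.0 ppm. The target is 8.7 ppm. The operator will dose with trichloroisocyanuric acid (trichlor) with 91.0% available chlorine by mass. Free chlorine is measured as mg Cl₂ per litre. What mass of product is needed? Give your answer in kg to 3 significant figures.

9.48 kg

Volume: 1120 m³ = 1,120,000 L.
Chlorine deficit: 8.7 − 1.0 = 7.7 ppm = 7.7 mg/L as Cl₂.
Cl₂ equivalent needed: 7.7 mg/L × 1,120,000 L = 8,624,000 mg = 8624 g.
Product at 91.0% available chlorine: 8624 / 0.91 = 9477 g.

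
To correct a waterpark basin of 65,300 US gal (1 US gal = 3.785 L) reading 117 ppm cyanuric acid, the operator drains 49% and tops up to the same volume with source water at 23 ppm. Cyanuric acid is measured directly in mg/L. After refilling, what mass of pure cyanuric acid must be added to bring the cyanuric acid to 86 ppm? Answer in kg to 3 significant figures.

3.72 kg

Volume: 65,300 US gal × 3.785 L/gal = 247,160 L.
After draining 49% and refilling: 117 × 0.51 + 23 × 0.49 = 70.94 ppm.
Deficit to target: 86 − 70.94 = 15.06 mg/L.
Mass: 15.06 mg/L × 247,160 L = 3722 g cyanuric acid.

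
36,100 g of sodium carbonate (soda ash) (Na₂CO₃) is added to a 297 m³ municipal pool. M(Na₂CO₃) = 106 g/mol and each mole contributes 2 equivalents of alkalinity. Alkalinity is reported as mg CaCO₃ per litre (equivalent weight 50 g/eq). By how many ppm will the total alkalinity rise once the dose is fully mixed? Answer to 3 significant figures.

115 ppm

Volume: 297 m³ = 297,000 L.
Moles of Na₂CO₃: 36,100 g ÷ 106 g/mol = 340.6 mol → 681.1 eq of alkalinity.
As CaCO₃: 681.1 eq × 50 g/eq = 34,060 g.
Rise: 34,060 g / 297,000 L × 1000 = 114.7 mg/L.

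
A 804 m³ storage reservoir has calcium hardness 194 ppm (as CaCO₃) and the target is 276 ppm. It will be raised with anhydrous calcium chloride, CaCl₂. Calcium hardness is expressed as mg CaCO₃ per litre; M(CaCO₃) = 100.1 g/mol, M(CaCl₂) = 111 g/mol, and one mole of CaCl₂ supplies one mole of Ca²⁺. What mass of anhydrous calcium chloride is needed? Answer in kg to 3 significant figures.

73.1 kg

Volume: 804 m³ = 804,000 L.
Hardness to add: (276 − 194) = 82 mg/L as CaCO₃ × 804,000 L = 65,930 g as CaCO₃.
Moles of Ca²⁺ (1 mol Ca²⁺ ≡ 1 mol CaCO₃): 65,930 / 100.1 g/mol = 658.6 mol.
Mass of CaCl₂: 658.6 × 111 = 73,110 g.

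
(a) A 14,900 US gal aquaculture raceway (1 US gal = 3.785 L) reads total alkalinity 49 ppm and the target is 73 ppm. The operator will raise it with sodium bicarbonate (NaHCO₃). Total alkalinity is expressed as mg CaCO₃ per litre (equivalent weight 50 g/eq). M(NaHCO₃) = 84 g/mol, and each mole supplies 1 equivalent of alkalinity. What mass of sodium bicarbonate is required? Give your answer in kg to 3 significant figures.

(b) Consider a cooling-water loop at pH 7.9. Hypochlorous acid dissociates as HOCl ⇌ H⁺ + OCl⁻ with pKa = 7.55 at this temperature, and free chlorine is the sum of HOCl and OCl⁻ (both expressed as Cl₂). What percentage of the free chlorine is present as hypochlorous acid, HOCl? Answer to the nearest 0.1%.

(a) Volume: 14,900 US gal × 3.785 L/gal = 56,396 L.
(a) Alkalinity to add: (73 − 49) = 24 mg/L as CaCO₃ × 56,396 L = 1354 g as CaCO₃.
(a) Equivalents: 1354 g ÷ 50 g/eq = 27.07 eq.
(a) NaHCO₃ supplies 1 eq per mole → 27.07 mol.
(a) Mass: 27.07 mol × 84 g/mol = 2274 g.

(b) [OCl⁻]/[HOCl] = 10^(pH − pKa) = 10^(7.9 − 7.55) = 10^0.35 = 2.239.
(b) Fraction as HOCl = 1 / (1 + 2.239) = 0.3088.

(a) 2.27 kg; (b) 30.9%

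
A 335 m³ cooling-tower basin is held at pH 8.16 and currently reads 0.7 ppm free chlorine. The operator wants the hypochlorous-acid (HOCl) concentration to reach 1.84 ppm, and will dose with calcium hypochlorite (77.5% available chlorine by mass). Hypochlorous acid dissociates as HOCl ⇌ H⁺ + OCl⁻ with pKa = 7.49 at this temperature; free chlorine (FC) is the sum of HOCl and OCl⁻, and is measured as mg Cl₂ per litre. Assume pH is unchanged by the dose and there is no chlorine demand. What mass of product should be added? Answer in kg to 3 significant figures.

4.21 kg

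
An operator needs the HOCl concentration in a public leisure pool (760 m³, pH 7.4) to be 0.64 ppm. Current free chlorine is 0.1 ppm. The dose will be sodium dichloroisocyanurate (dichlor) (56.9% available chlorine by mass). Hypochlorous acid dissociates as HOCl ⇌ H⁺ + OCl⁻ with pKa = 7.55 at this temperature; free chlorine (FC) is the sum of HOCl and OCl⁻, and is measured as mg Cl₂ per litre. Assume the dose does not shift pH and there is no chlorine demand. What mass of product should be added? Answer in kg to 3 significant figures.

1.33 kg

Volume: 760 m³ = 760,000 L.
[OCl⁻]/[HOCl] = 10^(pH − pKa) = 10^(7.4 − 7.55) = 0.7079; fraction as HOCl = 1/(1 + 0.7079) = 0.5855.
Free chlorine required for 0.64 ppm HOCl: 0.64 / 0.5855 = 1.093 ppm.
FC to add: 1.093 − 0.1 = 0.9931 mg/L as Cl₂.
Cl₂ equivalent: 0.9931 mg/L × 760,000 L = 754.7 g.
Product at 56.9% available Cl: 754.7 / 0.569 = 1326 g.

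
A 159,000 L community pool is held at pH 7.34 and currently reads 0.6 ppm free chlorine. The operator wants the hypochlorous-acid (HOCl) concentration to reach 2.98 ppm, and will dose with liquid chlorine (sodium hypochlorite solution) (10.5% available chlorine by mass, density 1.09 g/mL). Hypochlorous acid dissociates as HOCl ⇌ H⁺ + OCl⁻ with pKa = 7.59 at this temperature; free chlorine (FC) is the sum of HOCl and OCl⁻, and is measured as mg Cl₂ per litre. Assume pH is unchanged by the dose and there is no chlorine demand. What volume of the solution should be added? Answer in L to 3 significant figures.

[OCl⁻]/[HOCl] = 10^(pH − pKa) = 10^(7.34 − 7.59) = 0.5623; fraction as HOCl = 1/(1 + 0.5623) = 0.6401.
Free chlorine required for 2.98 ppm HOCl: 2.98 / 0.6401 = 4.656 ppm.
FC to add: 4.656 − 0.6 = 4.056 mg/L as Cl₂.
Cl₂ equivalent: 4.056 mg/L × 159,000 L = 644.9 g.
Product at 10.5% available Cl: 644.9 / 0.105 = 6142 g.
Volume: 6142 g ÷ 1.09 g/mL = 5635 mL.

5.63 L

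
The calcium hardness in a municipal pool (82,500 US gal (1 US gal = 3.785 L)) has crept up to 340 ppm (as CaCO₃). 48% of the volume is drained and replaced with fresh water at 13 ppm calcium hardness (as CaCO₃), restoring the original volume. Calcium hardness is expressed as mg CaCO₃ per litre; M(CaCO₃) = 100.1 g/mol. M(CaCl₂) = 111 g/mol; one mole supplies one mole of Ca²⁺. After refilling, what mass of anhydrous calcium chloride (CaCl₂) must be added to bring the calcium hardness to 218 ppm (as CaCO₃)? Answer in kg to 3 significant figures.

Volume: 82,500 US gal × 3.785 L/gal = 312,262 L.
After draining 48% and refilling: 340 × 0.52 + 13 × 0.48 = 183.04 ppm.
Deficit to target: 218 − 183.04 = 34.96 mg/L.
As CaCO₃: 34.96 mg/L × 312,262 L = 10,920 g; ÷ 100.1 = 109.1 mol Ca²⁺.
Mass: 109.1 × 111 = 12,110 g.

12.1 kg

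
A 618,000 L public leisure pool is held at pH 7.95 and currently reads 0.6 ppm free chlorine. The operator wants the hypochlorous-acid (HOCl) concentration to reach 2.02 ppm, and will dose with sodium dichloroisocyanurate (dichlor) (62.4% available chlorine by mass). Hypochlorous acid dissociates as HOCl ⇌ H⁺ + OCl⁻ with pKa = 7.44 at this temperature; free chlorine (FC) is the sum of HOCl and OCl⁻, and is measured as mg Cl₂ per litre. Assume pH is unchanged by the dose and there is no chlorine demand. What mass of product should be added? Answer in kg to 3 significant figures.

7.88 kg

[OCl⁻]/[HOCl] = 10^(pH − pKa) = 10^(7.95 − 7.44) = 3.236; fraction as HOCl = 1/(1 + 3.236) = 0.2361.
Free chlorine required for 2.02 ppm HOCl: 2.02 / 0.2361 = 8.557 ppm.
FC to add: 8.557 − 0.6 = 7.957 mg/L as Cl₂.
Cl₂ equivalent: 7.957 mg/L × 618,000 L = 4917 g.
Product at 62.4% available Cl: 4917 / 0.624 = 7880 g.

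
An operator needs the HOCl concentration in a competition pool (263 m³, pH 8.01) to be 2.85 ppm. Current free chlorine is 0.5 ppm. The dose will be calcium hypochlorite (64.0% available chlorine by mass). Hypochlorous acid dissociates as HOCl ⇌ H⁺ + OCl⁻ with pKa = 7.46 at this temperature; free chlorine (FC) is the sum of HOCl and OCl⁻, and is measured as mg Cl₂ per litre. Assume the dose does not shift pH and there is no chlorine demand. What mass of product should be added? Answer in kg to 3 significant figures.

5.12 kg

Volume: 263 m³ = 263,000 L.
[OCl⁻]/[HOCl] = 10^(pH − pKa) = 10^(8.01 − 7.46) = 3.548; fraction as HOCl = 1/(1 + 3.548) = 0.2199.
Free chlorine required for 2.85 ppm HOCl: 2.85 / 0.2199 = 12.96 ppm.
FC to add: 12.96 − 0.5 = 12.46 mg/L as Cl₂.
Cl₂ equivalent: 12.46 mg/L × 263,000 L = 3278 g.
Product at 64.0% available Cl: 3278 / 0.64 = 5121 g.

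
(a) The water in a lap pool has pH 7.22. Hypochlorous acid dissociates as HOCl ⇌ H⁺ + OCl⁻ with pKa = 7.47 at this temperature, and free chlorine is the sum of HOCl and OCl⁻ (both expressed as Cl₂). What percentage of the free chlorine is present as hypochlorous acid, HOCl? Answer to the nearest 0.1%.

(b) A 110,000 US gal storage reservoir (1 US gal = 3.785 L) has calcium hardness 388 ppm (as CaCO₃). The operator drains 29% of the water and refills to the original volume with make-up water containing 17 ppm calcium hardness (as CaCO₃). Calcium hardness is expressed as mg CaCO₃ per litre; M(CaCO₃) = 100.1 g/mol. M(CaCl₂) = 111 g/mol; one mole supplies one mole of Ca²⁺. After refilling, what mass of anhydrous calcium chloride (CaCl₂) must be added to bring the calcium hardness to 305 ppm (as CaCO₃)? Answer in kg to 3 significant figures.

(a) [OCl⁻]/[HOCl] = 10^(pH − pKa) = 10^(7.22 − 7.47) = 10^-0.25 = 0.5623.
(a) Fraction as HOCl = 1 / (1 + 0.5623) = 0.6401.

(b) Volume: 110,000 US gal × 3.785 L/gal = 416,350 L.
(b) After draining 29% and refilling: 388 × 0.71 + 17 × 0.29 = 280.41 ppm.
(b) Deficit to target: 305 − 280.41 = 24.59 mg/L.
(b) As CaCO₃: 24.59 mg/L × 416,350 L = 10,240 g; ÷ 100.1 = 102.3 mol Ca²⁺.
(b) Mass: 102.3 × 111 = 11,350 g.

(a) 64.0%; (b) 11.4 kg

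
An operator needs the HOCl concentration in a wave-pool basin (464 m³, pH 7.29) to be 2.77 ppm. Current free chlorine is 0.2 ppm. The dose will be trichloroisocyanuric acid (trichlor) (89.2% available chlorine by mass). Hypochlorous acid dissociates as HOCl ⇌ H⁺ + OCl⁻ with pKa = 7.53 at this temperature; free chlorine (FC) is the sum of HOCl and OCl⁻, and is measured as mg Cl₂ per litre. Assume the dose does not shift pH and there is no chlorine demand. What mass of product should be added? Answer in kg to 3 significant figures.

Volume: 464 m³ = 464,000 L.
[OCl⁻]/[HOCl] = 10^(pH − pKa) = 10^(7.29 − 7.53) = 0.5754; fraction as HOCl = 1/(1 + 0.5754) = 0.6347.
Free chlorine required for 2.77 ppm HOCl: 2.77 / 0.6347 = 4.364 ppm.
FC to add: 4.364 − 0.2 = 4.164 mg/L as Cl₂.
Cl₂ equivalent: 4.164 mg/L × 464,000 L = 1932 g.
Product at 89.2% available Cl: 1932 / 0.892 = 2166 g.

2.17 kg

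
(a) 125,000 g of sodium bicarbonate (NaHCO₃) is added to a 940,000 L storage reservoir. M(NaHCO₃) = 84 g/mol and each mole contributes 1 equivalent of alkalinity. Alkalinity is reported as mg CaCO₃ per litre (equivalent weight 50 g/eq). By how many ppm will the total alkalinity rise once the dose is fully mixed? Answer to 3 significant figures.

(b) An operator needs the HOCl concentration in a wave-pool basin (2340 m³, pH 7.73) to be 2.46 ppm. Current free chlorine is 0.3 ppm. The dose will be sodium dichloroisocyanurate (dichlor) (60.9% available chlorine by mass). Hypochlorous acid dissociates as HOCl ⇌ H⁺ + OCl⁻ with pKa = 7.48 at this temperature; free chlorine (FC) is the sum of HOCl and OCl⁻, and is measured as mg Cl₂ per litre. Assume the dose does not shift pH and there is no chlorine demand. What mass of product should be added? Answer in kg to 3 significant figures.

(a) 79.2 ppm; (b) 25.1 kg

(a) Moles of NaHCO₃: 125,000 g ÷ 84 g/mol = 1488 mol → 1488 eq of alkalinity.
(a) As CaCO₃: 1488 eq × 50 g/eq = 74,400 g.
(a) Rise: 74,400 g / 940,000 L × 1000 = 79.15 mg/L.

(b) Volume: 2340 m³ = 2,340,000 L.
(b) [OCl⁻]/[HOCl] = 10^(pH − pKa) = 10^(7.73 − 7.48) = 1.778; fraction as HOCl = 1/(1 + 1.778) = 0.3599.
(b) Free chlorine required for 2.46 ppm HOCl: 2.46 / 0.3599 = 6.835 ppm.
(b) FC to add: 6.835 − 0.3 = 6.535 mg/L as Cl₂.
(b) Cl₂ equivalent: 6.535 mg/L × 2,340,000 L = 15,290 g.
(b) Product at 60.9% available Cl: 15,290 / 0.609 = 25,110 g.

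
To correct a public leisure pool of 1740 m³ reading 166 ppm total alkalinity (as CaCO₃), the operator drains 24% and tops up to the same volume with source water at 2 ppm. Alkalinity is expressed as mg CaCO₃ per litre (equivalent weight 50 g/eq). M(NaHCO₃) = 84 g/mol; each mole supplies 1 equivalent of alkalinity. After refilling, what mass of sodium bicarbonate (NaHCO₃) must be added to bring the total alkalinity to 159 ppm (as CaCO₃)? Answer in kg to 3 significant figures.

Volume: 1740 m³ = 1,740,000 L.
After draining 24% and refilling: 166 × 0.76 + 2 × 0.24 = 126.64 ppm.
Deficit to target: 159 − 126.64 = 32.36 mg/L.
As CaCO₃: 32.36 mg/L × 1,740,000 L = 56,310 g; ÷ 50 g/eq ÷ 1 = 1126 mol NaHCO₃.
Mass: 1126 × 84 = 94,590 g.

94.6 kg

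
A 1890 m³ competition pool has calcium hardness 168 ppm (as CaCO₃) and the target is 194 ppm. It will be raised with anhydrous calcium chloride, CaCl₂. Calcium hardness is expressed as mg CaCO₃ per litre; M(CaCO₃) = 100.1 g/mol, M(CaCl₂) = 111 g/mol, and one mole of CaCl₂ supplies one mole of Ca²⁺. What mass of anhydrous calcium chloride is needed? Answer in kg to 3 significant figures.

54.5 kg

Volume: 1890 m³ = 1,890,000 L.
Hardness to add: (194 − 168) = 26 mg/L as CaCO₃ × 1,890,000 L = 49,140 g as CaCO₃.
Moles of Ca²⁺ (1 mol Ca²⁺ ≡ 1 mol CaCO₃): 49,140 / 100.1 g/mol = 490.9 mol.
Mass of CaCl₂: 490.9 × 111 = 54,490 g.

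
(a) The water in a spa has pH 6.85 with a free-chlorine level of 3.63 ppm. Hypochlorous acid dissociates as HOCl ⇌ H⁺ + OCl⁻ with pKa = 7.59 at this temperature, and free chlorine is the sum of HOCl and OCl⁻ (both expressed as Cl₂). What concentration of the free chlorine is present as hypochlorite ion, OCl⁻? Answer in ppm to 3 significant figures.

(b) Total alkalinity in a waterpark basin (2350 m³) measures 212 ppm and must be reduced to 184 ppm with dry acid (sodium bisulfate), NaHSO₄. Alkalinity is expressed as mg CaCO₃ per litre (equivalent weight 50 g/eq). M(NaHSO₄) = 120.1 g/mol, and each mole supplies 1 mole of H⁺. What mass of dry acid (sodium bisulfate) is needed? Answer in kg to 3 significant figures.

(a) [OCl⁻]/[HOCl] = 10^(pH − pKa) = 10^(6.85 − 7.59) = 10^-0.74 = 0.182.
(a) Fraction as HOCl = 1 / (1 + 0.182) = 0.846.
(a) OCl⁻ = (1 − 0.846) × 3.63 ppm = 0.5589 ppm.

(b) Volume: 2350 m³ = 2,350,000 L.
(b) Alkalinity to neutralize: (212 − 184) = 28 mg/L as CaCO₃ × 2,350,000 L = 65,800 g as CaCO₃.
(b) Equivalents of H⁺ required: 65,800 ÷ 50 g/eq = 1316 eq = 1316 mol NaHSO₄.
(b) Mass of NaHSO₄: 1316 × 120.1 = 158,100 g.

(a) 0.559 ppm; (b) 158 kg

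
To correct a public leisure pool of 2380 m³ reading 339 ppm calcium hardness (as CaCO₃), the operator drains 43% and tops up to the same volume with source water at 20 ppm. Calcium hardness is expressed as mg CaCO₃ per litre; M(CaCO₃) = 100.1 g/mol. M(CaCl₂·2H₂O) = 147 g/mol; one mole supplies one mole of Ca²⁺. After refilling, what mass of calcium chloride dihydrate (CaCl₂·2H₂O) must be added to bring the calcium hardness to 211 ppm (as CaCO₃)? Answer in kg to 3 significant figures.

Volume: 2380 m³ = 2,380,000 L.
After draining 43% and refilling: 339 × 0.57 + 20 × 0.43 = 201.83 ppm.
Deficit to target: 211 − 201.83 = 9.17 mg/L.
As CaCO₃: 9.17 mg/L × 2,380,000 L = 21,820 g; ÷ 100.1 = 218 mol Ca²⁺.
Mass: 218 × 147 = 32,050 g.

32.1 kg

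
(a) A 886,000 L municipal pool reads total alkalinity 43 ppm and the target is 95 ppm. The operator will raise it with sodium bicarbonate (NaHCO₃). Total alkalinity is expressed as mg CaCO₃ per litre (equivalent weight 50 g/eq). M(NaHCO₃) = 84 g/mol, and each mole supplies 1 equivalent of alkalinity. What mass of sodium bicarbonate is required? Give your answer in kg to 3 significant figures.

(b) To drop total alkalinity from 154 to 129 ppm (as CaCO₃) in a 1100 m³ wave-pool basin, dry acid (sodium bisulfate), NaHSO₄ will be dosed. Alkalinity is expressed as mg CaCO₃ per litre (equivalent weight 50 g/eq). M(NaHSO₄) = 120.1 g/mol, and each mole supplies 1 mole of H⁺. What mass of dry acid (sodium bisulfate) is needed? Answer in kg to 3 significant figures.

(a) 77.4 kg; (b) 66.1 kg

(a) Alkalinity to add: (95 − 43) = 52 mg/L as CaCO₃ × 886,000 L = 46,070 g as CaCO₃.
(a) Equivalents: 46,070 g ÷ 50 g/eq = 921.4 eq.
(a) NaHCO₃ supplies 1 eq per mole → 921.4 mol.
(a) Mass: 921.4 mol × 84 g/mol = 77,400 g.

(b) Volume: 1100 m³ = 1,100,000 L.
(b) Alkalinity to neutralize: (154 − 129) = 25 mg/L as CaCO₃ × 1,100,000 L = 27,500 g as CaCO₃.
(b) Equivalents of H⁺ required: 27,500 ÷ 50 g/eq = 550 eq = 550 mol NaHSO₄.
(b) Mass of NaHSO₄: 550 × 120.1 = 66,060 g.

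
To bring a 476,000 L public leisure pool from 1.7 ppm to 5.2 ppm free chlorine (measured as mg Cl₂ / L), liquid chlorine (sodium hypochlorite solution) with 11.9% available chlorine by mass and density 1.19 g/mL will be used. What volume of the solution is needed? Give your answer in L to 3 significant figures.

Chlorine deficit: 5.2 − 1.7 = 3.5 ppm = 3.5 mg/L as Cl₂.
Cl₂ equivalent needed: 3.5 mg/L × 476,000 L = 1,666,000 mg = 1666 g.
Product at 11.9% available chlorine: 1666 / 0.119 = 14,000 g.
Volume at density 1.19 g/mL: 14,000 g ÷ 1.19 g/mL = 11,760 mL.

11.8 L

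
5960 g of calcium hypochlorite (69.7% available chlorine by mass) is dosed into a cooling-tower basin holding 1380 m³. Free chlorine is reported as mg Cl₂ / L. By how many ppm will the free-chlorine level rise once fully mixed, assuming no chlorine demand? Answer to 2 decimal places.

Volume: 1380 m³ = 1,380,000 L.
Available chlorine delivered: 5960 g × 0.697 = 4154 g as Cl₂.
Concentration rise: 4154 g / 1,380,000 L = 3.01 mg/L = 3.01 ppm.

3.01 ppm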